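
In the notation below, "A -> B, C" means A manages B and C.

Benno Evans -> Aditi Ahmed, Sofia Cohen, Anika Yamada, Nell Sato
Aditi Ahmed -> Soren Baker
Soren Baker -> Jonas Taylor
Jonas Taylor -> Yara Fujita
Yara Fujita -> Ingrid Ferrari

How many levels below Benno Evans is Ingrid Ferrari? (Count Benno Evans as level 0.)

Chain from Ingrid Ferrari up to Benno Evans: Ingrid Ferrari → Yara Fujita → Jonas Taylor → Soren Baker → Aditi Ahmed → Benno Evans. That is 5 steps up, so Ingrid Ferrari is 5 levels below Benno Evans.

5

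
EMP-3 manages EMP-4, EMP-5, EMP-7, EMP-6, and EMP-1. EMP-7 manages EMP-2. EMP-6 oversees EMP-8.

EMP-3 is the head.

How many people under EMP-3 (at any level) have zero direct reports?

The people in EMP-3's organization with no one reporting to them are EMP-1, EMP-8, EMP-2, EMP-5, EMP-4. That is 5.

5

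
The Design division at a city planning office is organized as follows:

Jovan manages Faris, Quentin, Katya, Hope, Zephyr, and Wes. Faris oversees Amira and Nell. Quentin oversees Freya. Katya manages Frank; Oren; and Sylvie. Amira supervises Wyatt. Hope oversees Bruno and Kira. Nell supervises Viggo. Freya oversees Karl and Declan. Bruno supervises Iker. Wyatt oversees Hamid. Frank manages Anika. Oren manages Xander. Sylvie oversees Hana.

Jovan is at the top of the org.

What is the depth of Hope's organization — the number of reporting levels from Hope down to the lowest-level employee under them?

The longest chain under Hope runs Hope → Bruno → Iker, which is 2 levels below Hope.

2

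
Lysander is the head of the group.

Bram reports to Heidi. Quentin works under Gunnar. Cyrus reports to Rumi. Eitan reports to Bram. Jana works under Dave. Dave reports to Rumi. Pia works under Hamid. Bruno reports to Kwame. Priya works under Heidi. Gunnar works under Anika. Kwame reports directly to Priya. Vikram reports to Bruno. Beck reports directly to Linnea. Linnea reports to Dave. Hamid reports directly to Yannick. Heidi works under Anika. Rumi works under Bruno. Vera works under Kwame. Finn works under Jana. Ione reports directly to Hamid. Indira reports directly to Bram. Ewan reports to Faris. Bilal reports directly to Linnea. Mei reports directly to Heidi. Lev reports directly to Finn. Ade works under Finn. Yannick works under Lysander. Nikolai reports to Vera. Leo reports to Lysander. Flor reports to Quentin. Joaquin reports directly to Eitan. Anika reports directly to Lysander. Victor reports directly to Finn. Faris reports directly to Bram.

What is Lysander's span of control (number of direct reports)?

3

Lysander directly manages Anika, Yannick, Leo. That is 3 direct reports.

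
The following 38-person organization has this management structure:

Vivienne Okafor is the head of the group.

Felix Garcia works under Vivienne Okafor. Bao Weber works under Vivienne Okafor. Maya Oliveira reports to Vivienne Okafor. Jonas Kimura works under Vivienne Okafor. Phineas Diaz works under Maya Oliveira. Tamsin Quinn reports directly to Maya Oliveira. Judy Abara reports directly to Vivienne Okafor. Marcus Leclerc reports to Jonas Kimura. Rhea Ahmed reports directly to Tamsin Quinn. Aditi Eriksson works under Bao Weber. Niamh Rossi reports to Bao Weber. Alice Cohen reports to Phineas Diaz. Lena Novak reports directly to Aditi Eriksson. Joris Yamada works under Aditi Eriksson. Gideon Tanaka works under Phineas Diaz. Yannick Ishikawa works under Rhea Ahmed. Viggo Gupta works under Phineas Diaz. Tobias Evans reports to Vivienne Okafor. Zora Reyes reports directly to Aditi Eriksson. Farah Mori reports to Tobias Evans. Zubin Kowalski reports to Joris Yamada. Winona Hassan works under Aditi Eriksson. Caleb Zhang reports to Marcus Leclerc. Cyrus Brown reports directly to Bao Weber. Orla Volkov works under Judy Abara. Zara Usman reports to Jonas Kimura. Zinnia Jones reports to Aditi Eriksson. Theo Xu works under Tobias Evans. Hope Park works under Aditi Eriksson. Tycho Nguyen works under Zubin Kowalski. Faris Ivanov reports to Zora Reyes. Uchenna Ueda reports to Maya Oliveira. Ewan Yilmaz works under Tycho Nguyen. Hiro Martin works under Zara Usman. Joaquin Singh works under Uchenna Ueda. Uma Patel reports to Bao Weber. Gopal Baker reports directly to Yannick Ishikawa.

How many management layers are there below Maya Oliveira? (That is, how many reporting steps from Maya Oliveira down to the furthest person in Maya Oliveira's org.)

4

The longest chain under Maya Oliveira runs Maya Oliveira → Tamsin Quinn → Rhea Ahmed → Yannick Ishikawa → Gopal Baker, which is 4 levels below Maya Oliveira.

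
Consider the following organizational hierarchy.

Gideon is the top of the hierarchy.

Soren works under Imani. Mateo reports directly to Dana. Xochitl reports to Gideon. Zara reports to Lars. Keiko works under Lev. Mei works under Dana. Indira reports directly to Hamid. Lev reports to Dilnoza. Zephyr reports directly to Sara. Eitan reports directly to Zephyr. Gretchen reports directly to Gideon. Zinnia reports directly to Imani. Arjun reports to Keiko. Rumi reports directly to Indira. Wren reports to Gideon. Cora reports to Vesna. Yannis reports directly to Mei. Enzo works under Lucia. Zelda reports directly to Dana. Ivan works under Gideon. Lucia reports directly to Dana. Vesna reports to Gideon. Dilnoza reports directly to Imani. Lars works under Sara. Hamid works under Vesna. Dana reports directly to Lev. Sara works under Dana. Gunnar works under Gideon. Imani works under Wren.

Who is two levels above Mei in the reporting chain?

Mei reports to Dana, and Dana reports to Lev. So Mei's skip-level manager is Lev.

Lev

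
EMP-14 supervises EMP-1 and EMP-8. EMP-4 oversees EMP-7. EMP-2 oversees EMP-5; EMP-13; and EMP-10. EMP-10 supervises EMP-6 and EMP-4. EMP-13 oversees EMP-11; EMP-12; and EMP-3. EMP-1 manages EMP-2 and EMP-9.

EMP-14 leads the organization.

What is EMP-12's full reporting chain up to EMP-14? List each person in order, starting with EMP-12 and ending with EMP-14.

EMP-12 reports to EMP-13. EMP-13 reports to EMP-2. EMP-2 reports to EMP-1. EMP-1 reports to EMP-14. EMP-14 is at the top.

EMP-12 -> EMP-13 -> EMP-2 -> EMP-1 -> EMP-14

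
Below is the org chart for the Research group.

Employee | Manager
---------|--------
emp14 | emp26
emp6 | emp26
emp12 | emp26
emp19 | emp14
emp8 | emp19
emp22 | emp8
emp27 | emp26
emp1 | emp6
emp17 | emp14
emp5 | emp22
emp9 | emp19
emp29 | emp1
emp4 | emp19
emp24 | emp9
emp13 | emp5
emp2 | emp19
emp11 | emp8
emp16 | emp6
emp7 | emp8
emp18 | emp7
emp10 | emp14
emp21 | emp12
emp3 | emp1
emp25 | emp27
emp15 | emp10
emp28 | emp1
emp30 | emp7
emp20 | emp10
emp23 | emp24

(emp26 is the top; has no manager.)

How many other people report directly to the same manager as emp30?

1

emp30 reports to emp7. emp7's other direct reports are emp18 — 1 peer.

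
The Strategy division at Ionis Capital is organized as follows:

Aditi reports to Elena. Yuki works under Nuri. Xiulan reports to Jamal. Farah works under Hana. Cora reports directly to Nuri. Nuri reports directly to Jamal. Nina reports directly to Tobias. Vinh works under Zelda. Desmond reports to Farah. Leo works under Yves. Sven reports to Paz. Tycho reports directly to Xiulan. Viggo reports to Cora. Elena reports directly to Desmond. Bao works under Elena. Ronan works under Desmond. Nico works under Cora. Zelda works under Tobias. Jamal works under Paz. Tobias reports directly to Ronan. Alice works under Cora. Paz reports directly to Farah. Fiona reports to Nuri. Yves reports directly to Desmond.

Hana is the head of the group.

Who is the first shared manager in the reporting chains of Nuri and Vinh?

Farah

Nuri's chain of managers is Jamal, Paz, Farah, Hana. Vinh's chain of managers is Zelda, Tobias, Ronan, Desmond, Farah, Hana. The first manager that appears in both chains is Farah.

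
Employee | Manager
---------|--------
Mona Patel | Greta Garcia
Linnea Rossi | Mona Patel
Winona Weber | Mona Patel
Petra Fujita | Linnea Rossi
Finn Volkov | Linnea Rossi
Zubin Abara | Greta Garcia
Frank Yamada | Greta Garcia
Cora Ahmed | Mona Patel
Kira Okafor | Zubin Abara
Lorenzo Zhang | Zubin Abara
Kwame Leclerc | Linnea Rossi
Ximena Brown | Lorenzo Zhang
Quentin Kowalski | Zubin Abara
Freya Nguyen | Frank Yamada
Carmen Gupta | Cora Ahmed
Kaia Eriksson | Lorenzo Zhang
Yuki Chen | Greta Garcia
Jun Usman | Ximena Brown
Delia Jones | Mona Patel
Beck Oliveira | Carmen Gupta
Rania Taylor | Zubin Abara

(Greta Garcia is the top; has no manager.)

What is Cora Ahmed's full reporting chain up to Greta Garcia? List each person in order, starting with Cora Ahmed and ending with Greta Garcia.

Cora Ahmed -> Mona Patel -> Greta Garcia

Cora Ahmed reports to Mona Patel. Mona Patel reports to Greta Garcia. Greta Garcia is at the top.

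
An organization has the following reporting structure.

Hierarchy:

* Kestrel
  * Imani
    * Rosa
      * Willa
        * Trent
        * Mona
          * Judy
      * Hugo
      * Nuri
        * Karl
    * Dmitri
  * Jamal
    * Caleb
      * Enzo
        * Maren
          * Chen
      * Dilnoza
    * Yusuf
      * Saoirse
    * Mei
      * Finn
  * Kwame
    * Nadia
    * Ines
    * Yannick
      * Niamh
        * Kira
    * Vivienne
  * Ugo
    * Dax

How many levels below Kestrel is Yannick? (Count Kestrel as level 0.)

2

Chain from Yannick up to Kestrel: Yannick → Kwame → Kestrel. That is 2 steps up, so Yannick is 2 levels below Kestrel.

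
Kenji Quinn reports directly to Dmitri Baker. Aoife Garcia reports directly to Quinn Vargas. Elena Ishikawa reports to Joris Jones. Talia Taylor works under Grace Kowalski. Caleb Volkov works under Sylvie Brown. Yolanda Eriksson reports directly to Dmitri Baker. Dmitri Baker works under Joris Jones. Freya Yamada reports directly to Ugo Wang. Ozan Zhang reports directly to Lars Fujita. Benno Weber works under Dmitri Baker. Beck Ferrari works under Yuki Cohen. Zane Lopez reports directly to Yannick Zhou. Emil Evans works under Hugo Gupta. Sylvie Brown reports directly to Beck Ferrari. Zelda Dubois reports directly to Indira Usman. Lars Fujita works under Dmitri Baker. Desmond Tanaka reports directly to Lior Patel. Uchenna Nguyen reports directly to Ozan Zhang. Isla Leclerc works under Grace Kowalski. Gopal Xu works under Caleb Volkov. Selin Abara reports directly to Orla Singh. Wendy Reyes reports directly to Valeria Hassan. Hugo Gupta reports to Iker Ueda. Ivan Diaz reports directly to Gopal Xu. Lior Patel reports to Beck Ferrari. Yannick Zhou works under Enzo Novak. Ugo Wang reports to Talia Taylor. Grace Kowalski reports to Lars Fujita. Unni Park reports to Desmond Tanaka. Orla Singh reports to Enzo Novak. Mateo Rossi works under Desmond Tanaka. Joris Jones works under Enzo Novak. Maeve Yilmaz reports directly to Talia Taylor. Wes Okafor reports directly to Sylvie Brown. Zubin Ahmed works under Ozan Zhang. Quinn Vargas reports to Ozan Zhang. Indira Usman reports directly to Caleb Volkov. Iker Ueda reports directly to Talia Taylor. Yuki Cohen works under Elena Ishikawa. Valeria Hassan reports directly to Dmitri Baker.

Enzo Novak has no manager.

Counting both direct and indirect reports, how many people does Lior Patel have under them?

3

Lior Patel directly manages Desmond Tanaka. Under Desmond Tanaka: Mateo Rossi, Unni Park (2). That's 3 in total.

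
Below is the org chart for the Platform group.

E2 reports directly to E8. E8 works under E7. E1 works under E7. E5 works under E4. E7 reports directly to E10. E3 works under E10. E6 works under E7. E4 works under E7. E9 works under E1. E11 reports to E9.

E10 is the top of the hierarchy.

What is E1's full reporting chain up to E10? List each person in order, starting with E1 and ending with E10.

E1 -> E7 -> E10

E1 reports to E7. E7 reports to E10. E10 is at the top.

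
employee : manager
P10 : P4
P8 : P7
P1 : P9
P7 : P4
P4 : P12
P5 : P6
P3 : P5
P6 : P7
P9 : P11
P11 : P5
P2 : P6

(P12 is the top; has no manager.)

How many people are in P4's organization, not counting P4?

P4 directly manages P7, P10. Under P7: P8, P6, P2, P5, P3, P11, P9, P1 (8). P10 has no reports. So P4's organization is 2 direct reports plus everyone under them: 9 + 1 = 10.

10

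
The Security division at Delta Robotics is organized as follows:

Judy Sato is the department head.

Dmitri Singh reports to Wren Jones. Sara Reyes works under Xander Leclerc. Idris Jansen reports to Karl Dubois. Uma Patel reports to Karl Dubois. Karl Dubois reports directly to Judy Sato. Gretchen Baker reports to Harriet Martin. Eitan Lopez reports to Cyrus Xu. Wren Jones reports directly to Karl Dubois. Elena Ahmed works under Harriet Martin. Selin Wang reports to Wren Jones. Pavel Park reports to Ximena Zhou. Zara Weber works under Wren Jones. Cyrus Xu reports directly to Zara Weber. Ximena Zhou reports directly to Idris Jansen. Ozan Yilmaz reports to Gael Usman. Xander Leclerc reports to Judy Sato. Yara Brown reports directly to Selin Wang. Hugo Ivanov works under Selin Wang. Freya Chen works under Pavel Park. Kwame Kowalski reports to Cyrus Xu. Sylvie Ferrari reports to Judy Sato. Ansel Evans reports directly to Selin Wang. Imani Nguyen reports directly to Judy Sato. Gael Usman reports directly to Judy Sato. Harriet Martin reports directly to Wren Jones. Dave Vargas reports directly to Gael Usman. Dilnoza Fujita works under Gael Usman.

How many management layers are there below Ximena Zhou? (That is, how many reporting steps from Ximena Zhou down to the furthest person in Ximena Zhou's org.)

2

The longest chain under Ximena Zhou runs Ximena Zhou → Pavel Park → Freya Chen, which is 2 levels below Ximena Zhou.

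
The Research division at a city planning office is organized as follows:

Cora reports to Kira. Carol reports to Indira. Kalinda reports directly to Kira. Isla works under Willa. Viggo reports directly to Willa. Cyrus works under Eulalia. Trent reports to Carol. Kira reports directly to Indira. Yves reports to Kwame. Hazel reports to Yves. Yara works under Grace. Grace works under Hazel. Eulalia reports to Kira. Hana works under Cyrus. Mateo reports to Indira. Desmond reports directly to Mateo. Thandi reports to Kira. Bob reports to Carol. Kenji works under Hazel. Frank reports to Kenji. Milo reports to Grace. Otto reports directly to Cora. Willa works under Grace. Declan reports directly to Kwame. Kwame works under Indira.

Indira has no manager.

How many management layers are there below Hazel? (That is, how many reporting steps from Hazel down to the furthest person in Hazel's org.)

The longest chain under Hazel runs Hazel → Grace → Willa → Isla, which is 3 levels below Hazel.

3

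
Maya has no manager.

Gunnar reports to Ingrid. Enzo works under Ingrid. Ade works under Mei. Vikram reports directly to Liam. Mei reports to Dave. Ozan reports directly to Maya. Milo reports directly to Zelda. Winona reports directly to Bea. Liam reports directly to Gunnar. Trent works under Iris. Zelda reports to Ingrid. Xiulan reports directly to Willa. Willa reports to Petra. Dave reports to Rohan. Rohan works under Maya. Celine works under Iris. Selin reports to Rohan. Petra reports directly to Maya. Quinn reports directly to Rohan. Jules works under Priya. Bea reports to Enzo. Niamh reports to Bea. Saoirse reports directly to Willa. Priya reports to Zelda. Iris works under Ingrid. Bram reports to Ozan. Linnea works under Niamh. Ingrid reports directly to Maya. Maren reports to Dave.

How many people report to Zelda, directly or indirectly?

3

Zelda directly manages Priya, Milo. Under Priya: Jules (1). Milo has no reports. So Zelda's organization is 2 direct reports plus everyone under them: 2 + 1 = 3.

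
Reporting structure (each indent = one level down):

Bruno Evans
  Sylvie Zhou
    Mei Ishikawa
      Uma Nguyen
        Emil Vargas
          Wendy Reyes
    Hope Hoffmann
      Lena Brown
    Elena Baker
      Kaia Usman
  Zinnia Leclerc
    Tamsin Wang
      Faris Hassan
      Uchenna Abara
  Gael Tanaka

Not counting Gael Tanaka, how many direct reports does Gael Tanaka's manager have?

2

Gael Tanaka reports to Bruno Evans. Bruno Evans's other direct reports are Sylvie Zhou, Zinnia Leclerc — 2 peers.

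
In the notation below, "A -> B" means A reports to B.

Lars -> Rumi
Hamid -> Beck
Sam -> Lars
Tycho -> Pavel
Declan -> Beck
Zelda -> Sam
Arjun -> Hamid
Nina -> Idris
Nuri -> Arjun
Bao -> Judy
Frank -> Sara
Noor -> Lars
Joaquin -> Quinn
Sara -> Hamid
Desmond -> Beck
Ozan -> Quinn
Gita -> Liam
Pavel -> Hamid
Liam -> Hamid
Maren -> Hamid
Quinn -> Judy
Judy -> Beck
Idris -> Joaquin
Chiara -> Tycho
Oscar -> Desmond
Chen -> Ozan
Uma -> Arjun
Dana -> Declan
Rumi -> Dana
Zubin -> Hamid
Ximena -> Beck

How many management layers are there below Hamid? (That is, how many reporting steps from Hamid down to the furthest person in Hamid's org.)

3

The longest chain under Hamid runs Hamid → Pavel → Tycho → Chiara, which is 3 levels below Hamid.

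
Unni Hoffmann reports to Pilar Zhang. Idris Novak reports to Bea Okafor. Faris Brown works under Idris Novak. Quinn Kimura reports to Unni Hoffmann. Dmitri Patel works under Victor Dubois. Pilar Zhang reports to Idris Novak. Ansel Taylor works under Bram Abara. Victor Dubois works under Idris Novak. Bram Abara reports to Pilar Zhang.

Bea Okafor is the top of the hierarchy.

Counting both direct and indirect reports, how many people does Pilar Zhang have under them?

4

Pilar Zhang directly manages Bram Abara, Unni Hoffmann. Under Bram Abara: Ansel Taylor (1). Under Unni Hoffmann: Quinn Kimura (1). So Pilar Zhang's organization is 2 direct reports plus everyone under them: 2 + 2 = 4.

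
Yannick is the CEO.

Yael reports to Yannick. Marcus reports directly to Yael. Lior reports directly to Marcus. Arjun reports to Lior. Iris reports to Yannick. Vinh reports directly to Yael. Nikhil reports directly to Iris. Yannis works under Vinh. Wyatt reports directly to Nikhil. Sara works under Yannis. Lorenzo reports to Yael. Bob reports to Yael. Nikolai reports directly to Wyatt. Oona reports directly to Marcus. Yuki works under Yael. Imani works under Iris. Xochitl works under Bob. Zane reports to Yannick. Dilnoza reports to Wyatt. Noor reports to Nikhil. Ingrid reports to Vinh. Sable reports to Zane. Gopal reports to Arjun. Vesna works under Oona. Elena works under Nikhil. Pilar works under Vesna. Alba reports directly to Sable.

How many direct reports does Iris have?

2

Iris directly manages Nikhil, Imani. That is 2 direct reports.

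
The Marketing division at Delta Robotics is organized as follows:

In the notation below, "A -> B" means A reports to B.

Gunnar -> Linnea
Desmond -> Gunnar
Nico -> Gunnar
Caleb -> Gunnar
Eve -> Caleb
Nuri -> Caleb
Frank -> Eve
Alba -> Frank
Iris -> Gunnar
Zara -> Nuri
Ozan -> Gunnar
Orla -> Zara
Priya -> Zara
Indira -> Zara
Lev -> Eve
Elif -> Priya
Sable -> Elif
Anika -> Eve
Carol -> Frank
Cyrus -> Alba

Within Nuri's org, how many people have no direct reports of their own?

The people in Nuri's organization with no one reporting to them are Indira, Sable, Orla. That is 3.

3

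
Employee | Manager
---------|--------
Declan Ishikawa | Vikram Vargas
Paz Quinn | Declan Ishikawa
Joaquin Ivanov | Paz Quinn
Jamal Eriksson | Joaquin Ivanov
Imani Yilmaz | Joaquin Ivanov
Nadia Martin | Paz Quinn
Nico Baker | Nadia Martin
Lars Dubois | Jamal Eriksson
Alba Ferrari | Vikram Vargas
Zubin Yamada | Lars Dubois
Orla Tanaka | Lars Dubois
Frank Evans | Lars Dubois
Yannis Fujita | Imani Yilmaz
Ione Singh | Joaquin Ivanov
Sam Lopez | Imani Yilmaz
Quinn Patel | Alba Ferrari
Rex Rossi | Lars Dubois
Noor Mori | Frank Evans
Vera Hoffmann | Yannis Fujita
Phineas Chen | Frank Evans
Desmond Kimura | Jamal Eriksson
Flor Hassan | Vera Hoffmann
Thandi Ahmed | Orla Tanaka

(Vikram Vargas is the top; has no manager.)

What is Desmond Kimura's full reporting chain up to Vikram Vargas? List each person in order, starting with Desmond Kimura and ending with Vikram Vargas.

Desmond Kimura reports to Jamal Eriksson. Jamal Eriksson reports to Joaquin Ivanov. Joaquin Ivanov reports to Paz Quinn. Paz Quinn reports to Declan Ishikawa. Declan Ishikawa reports to Vikram Vargas. Vikram Vargas is at the top.

Desmond Kimura -> Jamal Eriksson -> Joaquin Ivanov -> Paz Quinn -> Declan Ishikawa -> Vikram Vargas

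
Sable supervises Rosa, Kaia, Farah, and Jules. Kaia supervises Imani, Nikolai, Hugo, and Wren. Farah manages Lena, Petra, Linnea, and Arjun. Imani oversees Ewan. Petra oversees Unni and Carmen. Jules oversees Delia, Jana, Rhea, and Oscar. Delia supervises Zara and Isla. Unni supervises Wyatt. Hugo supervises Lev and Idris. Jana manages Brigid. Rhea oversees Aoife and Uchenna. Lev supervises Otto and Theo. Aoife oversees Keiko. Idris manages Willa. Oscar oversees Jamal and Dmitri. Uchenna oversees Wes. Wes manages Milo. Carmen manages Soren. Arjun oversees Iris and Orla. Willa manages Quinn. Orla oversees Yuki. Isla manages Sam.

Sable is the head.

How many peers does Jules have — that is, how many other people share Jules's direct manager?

Jules reports to Sable. Sable's other direct reports are Kaia, Farah, Rosa — 3 peers.

3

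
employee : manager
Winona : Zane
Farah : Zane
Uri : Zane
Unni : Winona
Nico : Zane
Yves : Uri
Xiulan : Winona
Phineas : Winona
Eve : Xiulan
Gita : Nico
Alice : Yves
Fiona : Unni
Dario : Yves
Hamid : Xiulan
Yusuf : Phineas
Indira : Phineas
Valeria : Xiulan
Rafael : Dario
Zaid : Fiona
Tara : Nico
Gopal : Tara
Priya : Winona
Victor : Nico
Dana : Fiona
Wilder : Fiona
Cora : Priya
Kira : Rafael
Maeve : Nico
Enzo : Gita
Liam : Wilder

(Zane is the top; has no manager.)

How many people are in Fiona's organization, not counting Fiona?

Fiona directly manages Zaid, Dana, Wilder. Zaid has no reports. Dana has no reports. Under Wilder: Liam (1). So Fiona's organization is 3 direct reports plus everyone under them: 1 + 1 + 2 = 4.

4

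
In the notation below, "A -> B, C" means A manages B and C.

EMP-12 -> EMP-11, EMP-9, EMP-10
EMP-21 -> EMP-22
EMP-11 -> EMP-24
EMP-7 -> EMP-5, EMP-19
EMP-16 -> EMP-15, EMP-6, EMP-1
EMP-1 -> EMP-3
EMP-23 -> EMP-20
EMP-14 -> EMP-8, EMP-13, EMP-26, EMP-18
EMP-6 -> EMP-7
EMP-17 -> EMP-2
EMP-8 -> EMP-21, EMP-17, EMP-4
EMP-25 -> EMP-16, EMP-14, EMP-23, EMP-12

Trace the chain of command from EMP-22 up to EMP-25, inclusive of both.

EMP-22 -> EMP-21 -> EMP-8 -> EMP-14 -> EMP-25

EMP-22 reports to EMP-21. EMP-21 reports to EMP-8. EMP-8 reports to EMP-14. EMP-14 reports to EMP-25. EMP-25 is at the top.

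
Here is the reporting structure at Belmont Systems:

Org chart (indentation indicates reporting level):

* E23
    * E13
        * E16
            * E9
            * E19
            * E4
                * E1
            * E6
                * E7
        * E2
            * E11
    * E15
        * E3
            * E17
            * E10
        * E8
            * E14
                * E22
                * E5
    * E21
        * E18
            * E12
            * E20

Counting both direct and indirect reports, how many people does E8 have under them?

3

E8 directly manages E14. Under E14: E5, E22 (2). That's 3 in total.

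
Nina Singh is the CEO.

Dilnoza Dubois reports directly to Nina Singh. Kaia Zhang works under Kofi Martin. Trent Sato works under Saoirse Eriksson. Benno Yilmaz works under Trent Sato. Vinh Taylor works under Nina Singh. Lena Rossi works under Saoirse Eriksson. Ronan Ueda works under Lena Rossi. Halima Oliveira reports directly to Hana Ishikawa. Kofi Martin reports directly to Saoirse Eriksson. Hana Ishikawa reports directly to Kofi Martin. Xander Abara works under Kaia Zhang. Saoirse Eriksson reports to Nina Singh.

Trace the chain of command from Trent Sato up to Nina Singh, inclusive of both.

Trent Sato -> Saoirse Eriksson -> Nina Singh

Trent Sato reports to Saoirse Eriksson. Saoirse Eriksson reports to Nina Singh. Nina Singh is at the top.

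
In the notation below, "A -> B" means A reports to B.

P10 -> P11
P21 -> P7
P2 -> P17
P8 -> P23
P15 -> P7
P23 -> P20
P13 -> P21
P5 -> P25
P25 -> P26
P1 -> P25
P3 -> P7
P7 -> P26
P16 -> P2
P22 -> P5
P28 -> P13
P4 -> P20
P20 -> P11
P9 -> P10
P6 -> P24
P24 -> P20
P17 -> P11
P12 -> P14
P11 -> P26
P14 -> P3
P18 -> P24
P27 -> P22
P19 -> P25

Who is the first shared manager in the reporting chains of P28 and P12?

P7

P28's chain of managers is P13, P21, P7, P26. P12's chain of managers is P14, P3, P7, P26. The first manager that appears in both chains is P7.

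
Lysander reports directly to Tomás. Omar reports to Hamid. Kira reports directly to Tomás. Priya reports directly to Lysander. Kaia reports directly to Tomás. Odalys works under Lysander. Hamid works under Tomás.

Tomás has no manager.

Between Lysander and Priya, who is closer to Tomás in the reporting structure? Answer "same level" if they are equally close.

Lysander

Lysander is 1 level below Tomás; Priya is 2. Lysander is higher.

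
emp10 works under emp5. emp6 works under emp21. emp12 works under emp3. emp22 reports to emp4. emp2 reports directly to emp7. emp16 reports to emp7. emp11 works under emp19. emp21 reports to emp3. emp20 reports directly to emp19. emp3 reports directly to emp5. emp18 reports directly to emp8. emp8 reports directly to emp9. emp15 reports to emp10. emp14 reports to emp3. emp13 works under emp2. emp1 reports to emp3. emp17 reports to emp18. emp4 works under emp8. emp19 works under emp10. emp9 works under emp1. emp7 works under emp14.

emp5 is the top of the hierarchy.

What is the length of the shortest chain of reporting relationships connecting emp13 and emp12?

emp13 is 4 levels below emp3, and emp12 is 1 level below emp3 (their lowest common manager). The shortest path runs up from emp13 to emp3 and back down to emp12: 4 + 1 = 5 links.

5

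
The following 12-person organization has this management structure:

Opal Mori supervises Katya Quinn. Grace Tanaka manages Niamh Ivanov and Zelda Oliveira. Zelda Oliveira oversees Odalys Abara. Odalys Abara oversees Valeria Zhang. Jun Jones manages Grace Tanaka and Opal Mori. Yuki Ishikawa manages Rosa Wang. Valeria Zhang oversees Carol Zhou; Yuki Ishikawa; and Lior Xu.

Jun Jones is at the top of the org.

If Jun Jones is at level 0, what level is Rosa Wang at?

Chain from Rosa Wang up to Jun Jones: Rosa Wang → Yuki Ishikawa → Valeria Zhang → Odalys Abara → Zelda Oliveira → Grace Tanaka → Jun Jones. That is 6 steps up, so Rosa Wang is 6 levels below Jun Jones.

6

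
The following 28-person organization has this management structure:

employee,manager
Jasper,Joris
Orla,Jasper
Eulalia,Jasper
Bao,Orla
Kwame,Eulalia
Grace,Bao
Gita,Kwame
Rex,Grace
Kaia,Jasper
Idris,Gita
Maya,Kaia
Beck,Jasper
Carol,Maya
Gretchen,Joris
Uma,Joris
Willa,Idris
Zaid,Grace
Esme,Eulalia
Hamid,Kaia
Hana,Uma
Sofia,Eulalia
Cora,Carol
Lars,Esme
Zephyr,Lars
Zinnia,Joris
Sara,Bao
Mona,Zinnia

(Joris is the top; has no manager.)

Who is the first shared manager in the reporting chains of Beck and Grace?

Jasper

Beck's chain of managers is Jasper, Joris. Grace's chain of managers is Bao, Orla, Jasper, Joris. The first manager that appears in both chains is Jasper.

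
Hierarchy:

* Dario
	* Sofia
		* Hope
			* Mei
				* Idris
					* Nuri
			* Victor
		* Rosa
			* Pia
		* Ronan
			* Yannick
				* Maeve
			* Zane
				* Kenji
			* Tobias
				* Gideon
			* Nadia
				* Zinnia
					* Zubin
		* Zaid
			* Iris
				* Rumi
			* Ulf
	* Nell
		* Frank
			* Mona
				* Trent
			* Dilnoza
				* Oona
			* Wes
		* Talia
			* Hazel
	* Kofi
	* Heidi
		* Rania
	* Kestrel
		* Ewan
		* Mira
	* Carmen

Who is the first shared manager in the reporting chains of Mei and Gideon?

Sofia

Mei's chain of managers is Hope, Sofia, Dario. Gideon's chain of managers is Tobias, Ronan, Sofia, Dario. The first manager that appears in both chains is Sofia.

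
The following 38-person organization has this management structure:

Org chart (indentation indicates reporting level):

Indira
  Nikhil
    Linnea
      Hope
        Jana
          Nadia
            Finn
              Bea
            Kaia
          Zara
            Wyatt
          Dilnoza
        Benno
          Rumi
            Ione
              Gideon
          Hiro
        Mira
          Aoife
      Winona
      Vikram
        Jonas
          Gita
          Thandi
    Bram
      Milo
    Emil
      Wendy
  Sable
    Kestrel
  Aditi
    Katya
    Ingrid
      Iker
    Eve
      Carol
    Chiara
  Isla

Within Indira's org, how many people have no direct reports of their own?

The people in Indira's organization with no one reporting to them are Isla, Chiara, Carol, Iker, Katya, Kestrel, Wendy, Milo, Thandi, Gita, Winona, Aoife, Hiro, Gideon, Dilnoza, Wyatt, Kaia, Bea. That is 18.

18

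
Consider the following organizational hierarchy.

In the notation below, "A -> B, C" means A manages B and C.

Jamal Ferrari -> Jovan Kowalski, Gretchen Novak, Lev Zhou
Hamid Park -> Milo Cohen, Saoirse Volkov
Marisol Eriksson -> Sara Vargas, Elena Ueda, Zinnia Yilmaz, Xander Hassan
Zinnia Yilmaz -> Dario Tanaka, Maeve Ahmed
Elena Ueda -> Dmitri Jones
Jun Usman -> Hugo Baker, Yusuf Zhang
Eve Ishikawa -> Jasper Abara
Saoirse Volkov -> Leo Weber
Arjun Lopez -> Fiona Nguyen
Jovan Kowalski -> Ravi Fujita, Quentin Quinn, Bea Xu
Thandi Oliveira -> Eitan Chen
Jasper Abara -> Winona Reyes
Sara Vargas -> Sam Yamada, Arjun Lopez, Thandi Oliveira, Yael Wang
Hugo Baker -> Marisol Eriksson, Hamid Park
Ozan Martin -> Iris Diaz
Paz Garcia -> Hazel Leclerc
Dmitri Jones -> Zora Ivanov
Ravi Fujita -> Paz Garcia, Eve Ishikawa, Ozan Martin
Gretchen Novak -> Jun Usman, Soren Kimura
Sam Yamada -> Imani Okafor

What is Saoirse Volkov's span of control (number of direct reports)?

1

Saoirse Volkov directly manages Leo Weber. That is 1 direct report.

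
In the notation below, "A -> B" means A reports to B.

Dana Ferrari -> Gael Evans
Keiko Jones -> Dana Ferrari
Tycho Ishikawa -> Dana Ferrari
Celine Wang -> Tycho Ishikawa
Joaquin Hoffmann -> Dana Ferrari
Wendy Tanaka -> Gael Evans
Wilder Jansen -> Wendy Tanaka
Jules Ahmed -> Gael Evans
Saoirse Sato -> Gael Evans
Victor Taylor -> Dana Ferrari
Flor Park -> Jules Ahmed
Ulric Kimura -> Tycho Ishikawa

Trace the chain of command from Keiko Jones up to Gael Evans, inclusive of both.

Keiko Jones -> Dana Ferrari -> Gael Evans

Keiko Jones reports to Dana Ferrari. Dana Ferrari reports to Gael Evans. Gael Evans is at the top.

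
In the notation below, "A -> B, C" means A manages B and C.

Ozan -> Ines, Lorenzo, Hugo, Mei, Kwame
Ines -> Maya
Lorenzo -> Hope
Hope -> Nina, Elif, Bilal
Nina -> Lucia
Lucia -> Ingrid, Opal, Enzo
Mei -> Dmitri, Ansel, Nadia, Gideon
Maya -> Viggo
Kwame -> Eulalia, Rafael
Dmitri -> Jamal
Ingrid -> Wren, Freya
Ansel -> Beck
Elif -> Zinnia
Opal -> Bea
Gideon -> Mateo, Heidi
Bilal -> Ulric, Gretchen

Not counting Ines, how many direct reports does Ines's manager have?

Ines reports to Ozan. Ozan's other direct reports are Lorenzo, Hugo, Mei, Kwame — 4 peers.

4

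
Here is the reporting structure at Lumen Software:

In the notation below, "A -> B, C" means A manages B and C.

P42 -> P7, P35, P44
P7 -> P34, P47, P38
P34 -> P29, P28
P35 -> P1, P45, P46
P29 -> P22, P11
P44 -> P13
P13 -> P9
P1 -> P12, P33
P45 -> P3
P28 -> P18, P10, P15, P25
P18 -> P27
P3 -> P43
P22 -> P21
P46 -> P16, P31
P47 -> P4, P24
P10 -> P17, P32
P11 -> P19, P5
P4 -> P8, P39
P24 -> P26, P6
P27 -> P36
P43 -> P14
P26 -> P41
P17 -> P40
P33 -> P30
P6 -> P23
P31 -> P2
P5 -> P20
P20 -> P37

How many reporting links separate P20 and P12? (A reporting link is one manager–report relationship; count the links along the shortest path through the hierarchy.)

9

P20 is 6 levels below P42, and P12 is 3 levels below P42 (their lowest common manager). The shortest path runs up from P20 to P42 and back down to P12: 6 + 3 = 9 links.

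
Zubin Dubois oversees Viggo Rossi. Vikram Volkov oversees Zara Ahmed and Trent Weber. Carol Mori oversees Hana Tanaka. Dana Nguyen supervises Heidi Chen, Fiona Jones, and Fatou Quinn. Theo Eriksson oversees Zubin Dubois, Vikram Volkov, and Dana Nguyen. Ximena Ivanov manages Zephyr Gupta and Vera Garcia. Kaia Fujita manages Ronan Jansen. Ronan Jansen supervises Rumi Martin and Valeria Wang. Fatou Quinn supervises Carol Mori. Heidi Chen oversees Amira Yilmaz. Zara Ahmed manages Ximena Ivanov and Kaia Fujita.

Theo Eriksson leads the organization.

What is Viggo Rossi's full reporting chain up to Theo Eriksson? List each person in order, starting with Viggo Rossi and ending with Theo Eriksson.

Viggo Rossi -> Zubin Dubois -> Theo Eriksson

Viggo Rossi reports to Zubin Dubois. Zubin Dubois reports to Theo Eriksson. Theo Eriksson is at the top.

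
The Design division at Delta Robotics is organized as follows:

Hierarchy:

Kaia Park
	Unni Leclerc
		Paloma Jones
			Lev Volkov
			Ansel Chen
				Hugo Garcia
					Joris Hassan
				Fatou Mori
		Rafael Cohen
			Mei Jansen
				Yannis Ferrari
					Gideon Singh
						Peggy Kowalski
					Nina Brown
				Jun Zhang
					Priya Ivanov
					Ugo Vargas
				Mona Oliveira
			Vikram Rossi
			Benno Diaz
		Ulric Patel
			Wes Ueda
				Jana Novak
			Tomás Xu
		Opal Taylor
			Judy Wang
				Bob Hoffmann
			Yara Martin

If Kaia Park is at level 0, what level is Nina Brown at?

5

Chain from Nina Brown up to Kaia Park: Nina Brown → Yannis Ferrari → Mei Jansen → Rafael Cohen → Unni Leclerc → Kaia Park. That is 5 steps up, so Nina Brown is 5 levels below Kaia Park.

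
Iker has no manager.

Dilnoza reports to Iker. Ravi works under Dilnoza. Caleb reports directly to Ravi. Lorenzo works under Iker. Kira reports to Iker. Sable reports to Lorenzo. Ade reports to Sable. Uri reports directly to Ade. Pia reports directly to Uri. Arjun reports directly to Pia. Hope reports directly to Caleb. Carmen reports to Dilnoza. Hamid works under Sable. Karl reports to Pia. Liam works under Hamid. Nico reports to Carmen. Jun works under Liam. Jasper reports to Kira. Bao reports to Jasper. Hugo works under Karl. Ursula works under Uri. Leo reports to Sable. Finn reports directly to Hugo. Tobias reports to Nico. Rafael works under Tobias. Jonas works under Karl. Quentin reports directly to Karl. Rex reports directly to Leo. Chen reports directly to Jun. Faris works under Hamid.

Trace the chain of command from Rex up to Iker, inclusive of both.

Rex -> Leo -> Sable -> Lorenzo -> Iker

Rex reports to Leo. Leo reports to Sable. Sable reports to Lorenzo. Lorenzo reports to Iker. Iker is at the top.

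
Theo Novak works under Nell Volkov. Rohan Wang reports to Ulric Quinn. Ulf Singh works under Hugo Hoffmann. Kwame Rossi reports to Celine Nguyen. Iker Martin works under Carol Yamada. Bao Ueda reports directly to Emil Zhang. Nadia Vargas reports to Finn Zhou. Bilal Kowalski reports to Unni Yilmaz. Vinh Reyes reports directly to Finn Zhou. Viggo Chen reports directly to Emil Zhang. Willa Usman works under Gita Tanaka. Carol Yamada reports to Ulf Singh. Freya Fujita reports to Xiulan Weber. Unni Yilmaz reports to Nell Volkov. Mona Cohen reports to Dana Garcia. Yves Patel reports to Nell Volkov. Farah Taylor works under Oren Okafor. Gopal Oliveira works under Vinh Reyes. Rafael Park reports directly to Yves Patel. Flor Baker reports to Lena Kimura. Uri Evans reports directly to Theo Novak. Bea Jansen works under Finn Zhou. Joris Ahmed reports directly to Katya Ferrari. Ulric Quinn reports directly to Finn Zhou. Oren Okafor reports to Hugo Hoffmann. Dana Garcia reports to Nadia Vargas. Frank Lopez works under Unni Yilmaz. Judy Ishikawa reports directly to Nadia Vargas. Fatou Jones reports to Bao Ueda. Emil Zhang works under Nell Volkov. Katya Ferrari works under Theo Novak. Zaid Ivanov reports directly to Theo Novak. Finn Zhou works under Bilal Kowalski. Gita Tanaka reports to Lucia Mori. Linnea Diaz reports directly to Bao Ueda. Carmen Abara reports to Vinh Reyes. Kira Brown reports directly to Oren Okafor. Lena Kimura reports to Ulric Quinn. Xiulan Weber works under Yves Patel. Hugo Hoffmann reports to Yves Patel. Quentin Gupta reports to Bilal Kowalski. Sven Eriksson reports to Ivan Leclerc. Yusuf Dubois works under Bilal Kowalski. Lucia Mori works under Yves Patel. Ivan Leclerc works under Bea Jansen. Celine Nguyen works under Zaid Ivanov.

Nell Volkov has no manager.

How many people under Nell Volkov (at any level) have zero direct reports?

The people in Nell Volkov's organization with no one reporting to them are Frank Lopez, Yusuf Dubois, Gopal Oliveira, Carmen Abara, Judy Ishikawa, Mona Cohen, Sven Eriksson, Rohan Wang, Flor Baker, Quentin Gupta, Kwame Rossi, Joris Ahmed, Uri Evans, Viggo Chen, Fatou Jones, Linnea Diaz, Rafael Park, Willa Usman, Freya Fujita, Iker Martin, Kira Brown, Farah Taylor. That is 22.

22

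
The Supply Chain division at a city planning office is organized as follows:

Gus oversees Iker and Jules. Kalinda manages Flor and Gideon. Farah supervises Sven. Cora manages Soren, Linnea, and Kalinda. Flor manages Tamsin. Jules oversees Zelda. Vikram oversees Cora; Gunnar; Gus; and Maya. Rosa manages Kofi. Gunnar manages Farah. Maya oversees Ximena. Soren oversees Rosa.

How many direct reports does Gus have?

2

Gus directly manages Iker, Jules. That is 2 direct reports.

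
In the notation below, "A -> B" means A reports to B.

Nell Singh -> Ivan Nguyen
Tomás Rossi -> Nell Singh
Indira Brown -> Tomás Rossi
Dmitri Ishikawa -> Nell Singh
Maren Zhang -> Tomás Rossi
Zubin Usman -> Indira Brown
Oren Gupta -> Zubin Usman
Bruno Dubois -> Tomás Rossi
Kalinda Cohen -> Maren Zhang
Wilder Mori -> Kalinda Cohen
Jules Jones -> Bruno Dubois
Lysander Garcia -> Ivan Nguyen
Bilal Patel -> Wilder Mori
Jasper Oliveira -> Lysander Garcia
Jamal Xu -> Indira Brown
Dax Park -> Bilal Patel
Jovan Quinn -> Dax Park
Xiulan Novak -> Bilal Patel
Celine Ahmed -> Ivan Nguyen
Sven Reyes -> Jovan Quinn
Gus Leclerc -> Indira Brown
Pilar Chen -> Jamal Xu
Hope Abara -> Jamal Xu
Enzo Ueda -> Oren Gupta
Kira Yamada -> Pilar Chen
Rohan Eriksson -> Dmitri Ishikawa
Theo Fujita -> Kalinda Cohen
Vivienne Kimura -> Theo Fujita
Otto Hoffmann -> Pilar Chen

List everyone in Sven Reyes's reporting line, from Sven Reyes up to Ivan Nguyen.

Sven Reyes reports to Jovan Quinn. Jovan Quinn reports to Dax Park. Dax Park reports to Bilal Patel. Bilal Patel reports to Wilder Mori. Wilder Mori reports to Kalinda Cohen. Kalinda Cohen reports to Maren Zhang. Maren Zhang reports to Tomás Rossi. Tomás Rossi reports to Nell Singh. Nell Singh reports to Ivan Nguyen. Ivan Nguyen is at the top.

Sven Reyes -> Jovan Quinn -> Dax Park -> Bilal Patel -> Wilder Mori -> Kalinda Cohen -> Maren Zhang -> Tomás Rossi -> Nell Singh -> Ivan Nguyen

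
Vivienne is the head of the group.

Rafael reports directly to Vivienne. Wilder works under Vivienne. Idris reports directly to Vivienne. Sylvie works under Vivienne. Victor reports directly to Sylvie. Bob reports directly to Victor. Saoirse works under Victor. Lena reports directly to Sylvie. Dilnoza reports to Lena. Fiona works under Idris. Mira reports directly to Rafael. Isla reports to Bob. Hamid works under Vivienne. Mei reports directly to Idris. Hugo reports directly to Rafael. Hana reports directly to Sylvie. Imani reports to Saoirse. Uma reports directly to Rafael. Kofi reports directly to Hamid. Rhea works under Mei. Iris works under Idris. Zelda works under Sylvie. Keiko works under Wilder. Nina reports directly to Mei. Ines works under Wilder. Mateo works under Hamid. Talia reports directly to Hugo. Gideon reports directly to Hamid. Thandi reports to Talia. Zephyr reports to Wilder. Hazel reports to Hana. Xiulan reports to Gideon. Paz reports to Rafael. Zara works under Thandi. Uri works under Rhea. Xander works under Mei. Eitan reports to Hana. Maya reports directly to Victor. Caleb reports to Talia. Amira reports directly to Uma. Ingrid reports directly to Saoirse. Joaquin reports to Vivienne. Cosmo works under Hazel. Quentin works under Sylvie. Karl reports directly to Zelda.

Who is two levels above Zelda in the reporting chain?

Zelda reports to Sylvie, and Sylvie reports to Vivienne. So Zelda's skip-level manager is Vivienne.

Vivienne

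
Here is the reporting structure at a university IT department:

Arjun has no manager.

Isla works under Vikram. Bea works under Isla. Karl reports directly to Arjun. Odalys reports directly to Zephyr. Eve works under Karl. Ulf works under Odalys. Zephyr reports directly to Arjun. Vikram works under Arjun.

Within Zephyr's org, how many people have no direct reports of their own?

1

The only person in Zephyr's organization with no one reporting to them is Ulf. That is 1.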